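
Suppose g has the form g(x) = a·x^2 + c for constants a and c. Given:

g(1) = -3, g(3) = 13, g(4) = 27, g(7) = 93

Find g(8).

123

From g(1) = -3 and g(3) = 13: 1a + c = -3 and 9a + c = 13.
Subtracting: 8a = 16, so a = 2; then c = -3 − 2·1 = -5.
So g(x) = 2x² − 5, and g(8) = 123.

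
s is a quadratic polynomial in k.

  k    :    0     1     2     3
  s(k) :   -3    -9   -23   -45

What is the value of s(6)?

-159

First differences: -6, -14, -22. Second differences: -8, -8.
Level-2 differences are constant, so s has degree 2.
Fitting a degree-2 polynomial gives s(k) = -4k² - 2k - 3.
Then s(6) = -159.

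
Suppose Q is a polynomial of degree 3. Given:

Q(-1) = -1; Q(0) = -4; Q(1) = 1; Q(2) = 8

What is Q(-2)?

16

Write Q(k) = ak³ + bk² + ck + d; the 4 given values yield a linear system in the 4 coefficients.
Solving, Q(k) = -k³ + 4k² + 2k - 4.
Then Q(-2) = 16.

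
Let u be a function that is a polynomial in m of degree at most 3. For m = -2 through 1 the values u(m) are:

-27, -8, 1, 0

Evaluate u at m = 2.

First differences: 19, 9, -1. Second differences: -10, -10.
Level-2 differences are constant, so u has degree 2.
Fitting a degree-2 polynomial gives u(m) = -5m² + 4m + 1.
Then u(2) = -11.

-11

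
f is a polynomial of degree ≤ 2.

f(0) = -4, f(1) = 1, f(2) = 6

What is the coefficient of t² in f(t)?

0

First differences: 5, 5.
Level-1 differences are constant, so f has degree 1.
Fitting a degree-1 polynomial gives f(t) = 5t - 4.
The coefficient of t² is 0.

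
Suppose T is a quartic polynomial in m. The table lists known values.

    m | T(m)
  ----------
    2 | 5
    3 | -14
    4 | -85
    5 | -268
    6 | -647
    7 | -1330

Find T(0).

First differences: -19, -71, -183, -379, -683. Second differences: -52, -112, -196, -304. Third differences: -60, -84, -108. Fourth differences: -24, -24.
Level-4 differences are constant, so T has degree 4.
Fitting a degree-4 polynomial gives T(m) = -m^4 + 4m³ - 7m² + 5m + 7.
Then T(0) = 7.

7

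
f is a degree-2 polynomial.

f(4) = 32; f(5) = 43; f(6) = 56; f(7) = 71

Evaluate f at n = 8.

First differences: 11, 13, 15. Second differences: 2, 2.
Level-2 differences are constant, so f has degree 2.
Extending the table by one column gives the next first difference 17, so f(8) = 71 + 17 = 88.

88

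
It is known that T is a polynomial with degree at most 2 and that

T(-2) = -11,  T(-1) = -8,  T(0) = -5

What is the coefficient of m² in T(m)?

0

First differences: 3, 3.
Level-1 differences are constant, so T has degree 1.
Fitting a degree-1 polynomial gives T(m) = 3m - 5.
The coefficient of m² is 0.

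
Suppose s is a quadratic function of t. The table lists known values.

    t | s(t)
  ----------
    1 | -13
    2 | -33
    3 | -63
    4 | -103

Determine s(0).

-3

First differences: -20, -30, -40. Second differences: -10, -10.
Level-2 differences are constant, so s has degree 2.
Fitting a degree-2 polynomial gives s(t) = -5t² - 5t - 3.
Then s(0) = -3.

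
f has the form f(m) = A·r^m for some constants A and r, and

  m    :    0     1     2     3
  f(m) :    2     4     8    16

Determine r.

Consecutive ratio: 4/2 = 2, and 8/4 = 2, so r = 2.
Then A·2^0 = 2 gives A = 2, and f(m) = 2·2^m.

2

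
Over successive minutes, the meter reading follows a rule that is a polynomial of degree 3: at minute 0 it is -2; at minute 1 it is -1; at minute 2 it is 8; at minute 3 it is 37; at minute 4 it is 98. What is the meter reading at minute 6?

364

Write the value at m as u(m).
First differences: 1, 9, 29, 61. Second differences: 8, 20, 32. Third differences: 12, 12.
Level-3 differences are constant, so u has degree 3.
Fitting a degree-3 polynomial gives u(m) = 2m³ - 2m² + m - 2.
Then u(6) = 364.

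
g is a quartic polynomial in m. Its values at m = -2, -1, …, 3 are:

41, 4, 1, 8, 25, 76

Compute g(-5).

First differences: -37, -3, 7, 17, 51. Second differences: 34, 10, 10, 34. Third differences: -24, 0, 24. Fourth differences: 24, 24.
Level-4 differences are constant, so g has degree 4.
Fitting a degree-4 polynomial gives g(m) = m^4 - 2m³ + 4m² + 4m + 1.
Then g(-5) = 956.

956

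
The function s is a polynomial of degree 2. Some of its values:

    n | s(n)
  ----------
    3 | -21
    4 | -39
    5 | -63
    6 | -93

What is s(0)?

First differences: -18, -24, -30. Second differences: -6, -6.
Level-2 differences are constant, so s has degree 2.
Fitting a degree-2 polynomial gives s(n) = -3n² + 3n - 3.
The constant term is s(0) = -3.

-3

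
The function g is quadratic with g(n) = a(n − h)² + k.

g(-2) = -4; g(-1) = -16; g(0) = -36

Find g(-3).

First differences -12, -20; second difference -8 = 2a, so a = -4.
Expanding, the n-coefficient is −2ah = 8h; matching it to the data gives h = -3, and then k = 0.
So g(n) = -4(n + 3)² + 0.
g(-3) = -4·0² + 0 = 0.

0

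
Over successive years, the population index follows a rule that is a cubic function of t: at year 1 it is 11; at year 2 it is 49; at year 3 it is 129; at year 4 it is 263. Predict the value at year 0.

3

Write the value at t as g(t).
Write g(t) = at³ + bt² + ct + d; the 4 given values yield a linear system in the 4 coefficients.
Solving, g(t) = 2t³ + 9t² - 3t + 3.
Then g(0) = 3.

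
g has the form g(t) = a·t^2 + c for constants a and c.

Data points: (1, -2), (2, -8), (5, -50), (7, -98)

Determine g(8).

From g(1) = -2 and g(2) = -8: 1a + c = -2 and 4a + c = -8.
Subtracting: 3a = -6, so a = -2; then c = -2 − (-2)·1 = 0.
So g(t) = -2t² + 0, and g(8) = -128.

-128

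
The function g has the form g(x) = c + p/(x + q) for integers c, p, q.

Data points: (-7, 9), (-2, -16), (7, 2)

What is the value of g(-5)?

14

(g(x) − c)(x + q) = p for each data point; the three points give a linear system in c and q, then p follows.
Solving: c = 4, q = 3, p = -20, so g(x) = 4 − 20/(x + 3).
Then g(-5) = 4 − 20/(-2) = 14.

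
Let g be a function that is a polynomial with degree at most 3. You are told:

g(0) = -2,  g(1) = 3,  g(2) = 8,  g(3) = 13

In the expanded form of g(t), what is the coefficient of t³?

Write g(t) = at³ + bt² + ct + d; the 4 given values yield a linear system in the 4 coefficients.
Solving, the top 2 coefficients vanish, and g(t) = 5t - 2.
The coefficient of t³ is 0.

0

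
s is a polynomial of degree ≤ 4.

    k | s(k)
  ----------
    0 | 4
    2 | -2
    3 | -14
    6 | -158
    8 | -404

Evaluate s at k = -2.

26

Write s(k) = ak^4 + bk³ + ck² + dk + e; the 5 given values yield a linear system in the 5 coefficients.
Solving, the leading coefficient vanishes, and s(k) = -k³ + 2k² - 3k + 4.
Then s(-2) = 26.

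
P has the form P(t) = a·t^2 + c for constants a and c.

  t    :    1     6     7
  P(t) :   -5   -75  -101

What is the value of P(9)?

-165

From P(1) = -5 and P(6) = -75: 1a + c = -5 and 36a + c = -75.
Subtracting: 35a = -70, so a = -2; then c = -5 − (-2)·1 = -3.
So P(t) = -2t² − 3, and P(9) = -165.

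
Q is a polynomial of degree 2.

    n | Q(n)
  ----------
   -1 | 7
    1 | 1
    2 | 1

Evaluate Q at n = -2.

Write Q(n) = an² + bn + c; the 3 given values yield a linear system in the 3 coefficients.
Solving, Q(n) = n² - 3n + 3.
Then Q(-2) = 13.

13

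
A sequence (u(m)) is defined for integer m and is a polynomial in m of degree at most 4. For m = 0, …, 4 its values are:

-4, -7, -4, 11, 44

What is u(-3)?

-19

Write u(m) = am^4 + bm³ + cm² + dm + e; the 5 given values yield a linear system in the 5 coefficients.
Solving, the leading coefficient vanishes, and u(m) = m³ - 4m - 4.
Then u(-3) = -19.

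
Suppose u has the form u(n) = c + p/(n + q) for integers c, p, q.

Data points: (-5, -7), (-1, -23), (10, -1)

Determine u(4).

(u(n) − c)(n + q) = p for each data point; the three points give a linear system in c and q, then p follows.
Solving: c = -3, q = 0, p = 20, so u(n) = -3 + 20/(n + 0).
Then u(4) = -3 + 20/4 = 2.

2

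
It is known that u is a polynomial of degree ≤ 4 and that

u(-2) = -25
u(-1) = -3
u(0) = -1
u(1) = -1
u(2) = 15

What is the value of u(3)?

First differences: 22, 2, 0, 16. Second differences: -20, -2, 16. Third differences: 18, 18.
Level-3 differences are constant, so u has degree 3.
Fitting a degree-3 polynomial gives u(x) = 3x³ - x² - 2x - 1.
Then u(3) = 65.

65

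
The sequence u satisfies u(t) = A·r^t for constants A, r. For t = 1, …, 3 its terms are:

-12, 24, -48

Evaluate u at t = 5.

-192

Consecutive ratio: 24/(-12) = -2, and -48/24 = -2, so r = -2.
Then A·(-2)^1 = -12 gives A = 6, and u(t) = 6·(-2)^t.
u(5) = 6·(-2)^5 = -192.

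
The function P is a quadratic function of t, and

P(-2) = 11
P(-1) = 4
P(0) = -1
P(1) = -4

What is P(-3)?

First differences: -7, -5, -3. Second differences: 2, 2.
Level-2 differences are constant, so P has degree 2.
Fitting a degree-2 polynomial gives P(t) = t² - 4t - 1.
Then P(-3) = 20.

20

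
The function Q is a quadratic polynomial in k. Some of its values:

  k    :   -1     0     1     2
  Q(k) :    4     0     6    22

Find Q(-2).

18

First differences: -4, 6, 16. Second differences: 10, 10.
Level-2 differences are constant, so Q has degree 2.
Fitting a degree-2 polynomial gives Q(k) = 5k² + k.
Then Q(-2) = 18.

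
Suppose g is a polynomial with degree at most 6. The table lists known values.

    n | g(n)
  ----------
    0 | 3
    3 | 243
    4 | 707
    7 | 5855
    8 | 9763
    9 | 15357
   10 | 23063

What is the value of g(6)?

3255

Write g(n) = an^6 + bn^5 + cn^4 + dn³ + en² + pn + q; the 7 given values yield a linear system in the 7 coefficients.
Solving, the top 2 coefficients vanish, and g(n) = 2n^4 + 3n³ + n² - 4n + 3.
Then g(6) = 3255.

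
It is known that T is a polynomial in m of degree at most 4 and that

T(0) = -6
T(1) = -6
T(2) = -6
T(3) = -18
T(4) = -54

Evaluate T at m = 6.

-246

First differences: 0, 0, -12, -36. Second differences: 0, -12, -24. Third differences: -12, -12.
Level-3 differences are constant, so T has degree 3.
Fitting a degree-3 polynomial gives T(m) = -2m³ + 6m² - 4m - 6.
Then T(6) = -246.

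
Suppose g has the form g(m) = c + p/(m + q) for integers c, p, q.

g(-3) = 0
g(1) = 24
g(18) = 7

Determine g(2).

(g(m) − c)(m + q) = p for each data point; the three points give a linear system in c and q, then p follows.
Solving: c = 6, q = 0, p = 18, so g(m) = 6 + 18/(m + 0).
Then g(2) = 6 + 18/2 = 15.

15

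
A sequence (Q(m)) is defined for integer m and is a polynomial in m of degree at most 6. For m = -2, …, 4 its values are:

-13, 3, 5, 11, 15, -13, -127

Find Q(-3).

First differences: 16, 2, 6, 4, -28, -114. Second differences: -14, 4, -2, -32, -86. Third differences: 18, -6, -30, -54. Fourth differences: -24, -24, -24.
Level-4 differences are constant, so Q has degree 4.
Fitting a degree-4 polynomial gives Q(m) = -m^4 + m³ + 3m² + 3m + 5.
Then Q(-3) = -85.

-85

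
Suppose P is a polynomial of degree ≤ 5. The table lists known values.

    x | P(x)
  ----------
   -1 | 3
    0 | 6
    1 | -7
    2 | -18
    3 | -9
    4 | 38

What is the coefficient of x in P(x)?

First differences: 3, -13, -11, 9, 47. Second differences: -16, 2, 20, 38. Third differences: 18, 18, 18.
Level-3 differences are constant, so P has degree 3.
Fitting a degree-3 polynomial gives P(x) = 3x³ - 8x² - 8x + 6.
The coefficient of x is -8.

-8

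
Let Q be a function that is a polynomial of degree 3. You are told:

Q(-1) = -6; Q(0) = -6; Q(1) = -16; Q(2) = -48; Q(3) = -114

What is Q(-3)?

First differences: 0, -10, -32, -66. Second differences: -10, -22, -34. Third differences: -12, -12.
Level-3 differences are constant, so Q has degree 3.
Fitting a degree-3 polynomial gives Q(k) = -2k³ - 5k² - 3k - 6.
Then Q(-3) = 12.

12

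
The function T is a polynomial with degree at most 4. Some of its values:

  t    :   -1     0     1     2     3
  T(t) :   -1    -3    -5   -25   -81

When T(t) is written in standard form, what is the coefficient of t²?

First differences: -2, -2, -20, -56. Second differences: 0, -18, -36. Third differences: -18, -18.
Level-3 differences are constant, so T has degree 3.
Fitting a degree-3 polynomial gives T(t) = -3t³ + t - 3.
The coefficient of t² is 0.

0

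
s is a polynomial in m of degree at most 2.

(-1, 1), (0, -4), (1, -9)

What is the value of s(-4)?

Write s(m) = am² + bm + c; the 3 given values yield a linear system in the 3 coefficients.
Solving, the leading coefficient vanishes, and s(m) = -5m - 4.
Then s(-4) = 16.

16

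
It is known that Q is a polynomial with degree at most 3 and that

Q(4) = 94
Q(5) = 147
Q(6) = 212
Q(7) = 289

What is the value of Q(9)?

479

First differences: 53, 65, 77. Second differences: 12, 12.
Level-2 differences are constant, so Q has degree 2.
Fitting a degree-2 polynomial gives Q(x) = 6x² - x + 2.
Then Q(9) = 479.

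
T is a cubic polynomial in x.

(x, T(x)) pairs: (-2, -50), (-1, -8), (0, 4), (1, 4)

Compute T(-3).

Write T(x) = ax³ + bx² + cx + d; the 4 given values yield a linear system in the 4 coefficients.
Solving, T(x) = 3x³ - 6x² + 3x + 4.
Then T(-3) = -140.

-140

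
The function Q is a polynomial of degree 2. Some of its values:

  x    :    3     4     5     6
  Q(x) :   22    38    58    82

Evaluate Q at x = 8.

First differences: 16, 20, 24. Second differences: 4, 4.
Level-2 differences are constant, so Q has degree 2.
Fitting a degree-2 polynomial gives Q(x) = 2x² + 2x - 2.
Then Q(8) = 142.

142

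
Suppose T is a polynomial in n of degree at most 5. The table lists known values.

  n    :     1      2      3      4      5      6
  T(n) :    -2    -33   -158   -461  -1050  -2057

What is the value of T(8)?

First differences: -31, -125, -303, -589, -1007. Second differences: -94, -178, -286, -418. Third differences: -84, -108, -132. Fourth differences: -24, -24.
Level-4 differences are constant, so T has degree 4.
Fitting a degree-4 polynomial gives T(n) = -n^4 - 4n³ + 2n² + 6n - 5.
Then T(8) = -5973.

-5973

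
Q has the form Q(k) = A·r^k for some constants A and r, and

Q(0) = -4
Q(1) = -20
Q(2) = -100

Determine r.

Consecutive ratio: -20/(-4) = 5, and -100/(-20) = 5, so r = 5.
Then A·5^0 = -4 gives A = -4, and Q(k) = -4·5^k.

5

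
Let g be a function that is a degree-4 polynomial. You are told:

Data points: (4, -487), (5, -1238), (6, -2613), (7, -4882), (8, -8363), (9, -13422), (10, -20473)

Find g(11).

-29978

Write g(x) = ax^4 + bx³ + cx² + dx + e; the 7 given values yield a linear system in the 5 coefficients.
Solving, g(x) = -2x^4 - x³ + 5x² + 3x - 3.
Then g(11) = -29978.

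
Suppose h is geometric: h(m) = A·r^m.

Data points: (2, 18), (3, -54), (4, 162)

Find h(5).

Consecutive ratio: -54/18 = -3, and 162/(-54) = -3, so r = -3.
Then A·(-3)^2 = 18 gives A = 2, and h(m) = 2·(-3)^m.
h(5) = 2·(-3)^5 = -486.

-486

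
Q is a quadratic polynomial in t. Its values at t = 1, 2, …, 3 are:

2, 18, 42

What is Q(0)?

Write Q(t) = at² + bt + c; the 3 given values yield a linear system in the 3 coefficients.
Solving, Q(t) = 4t² + 4t - 6.
The constant term is Q(0) = -6.

-6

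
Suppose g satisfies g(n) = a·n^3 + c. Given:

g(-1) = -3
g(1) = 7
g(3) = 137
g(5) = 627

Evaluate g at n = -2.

-38

From g(-1) = -3 and g(1) = 7: -1a + c = -3 and 1a + c = 7.
Subtracting: 2a = 10, so a = 5; then c = -3 − 5·(-1) = 2.
So g(n) = 5n³ + 2, and g(-2) = -38.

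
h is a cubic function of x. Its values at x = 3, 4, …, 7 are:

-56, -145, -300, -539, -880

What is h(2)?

Write h(x) = ax³ + bx² + cx + d; the 5 given values yield a linear system in the 4 coefficients.
Solving, h(x) = -3x³ + 3x² + x - 5.
Then h(2) = -15.

-15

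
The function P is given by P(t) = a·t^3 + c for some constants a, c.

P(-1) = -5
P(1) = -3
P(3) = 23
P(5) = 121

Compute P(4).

60

From P(-1) = -5 and P(1) = -3: -1a + c = -5 and 1a + c = -3.
Subtracting: 2a = 2, so a = 1; then c = -5 − 1·(-1) = -4.
So P(t) = 1t³ − 4, and P(4) = 60.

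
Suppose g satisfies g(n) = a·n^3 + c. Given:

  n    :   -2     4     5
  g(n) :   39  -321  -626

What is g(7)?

-1716

From g(-2) = 39 and g(4) = -321: -8a + c = 39 and 64a + c = -321.
Subtracting: 72a = -360, so a = -5; then c = 39 − (-5)·(-8) = -1.
So g(n) = -5n³ − 1, and g(7) = -1716.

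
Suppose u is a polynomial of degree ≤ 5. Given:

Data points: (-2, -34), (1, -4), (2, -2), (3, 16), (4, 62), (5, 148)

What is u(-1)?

-8

Write u(k) = ak^5 + bk^4 + ck³ + dk² + ek + p; the 6 given values yield a linear system in the 6 coefficients.
Solving, the top 2 coefficients vanish, and u(k) = 2k³ - 4k² - 2.
Then u(-1) = -8.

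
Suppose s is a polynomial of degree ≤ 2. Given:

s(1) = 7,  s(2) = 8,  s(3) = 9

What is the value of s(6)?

First differences: 1, 1.
Level-1 differences are constant, so s has degree 1.
Fitting a degree-1 polynomial gives s(n) = n + 6.
Then s(6) = 12.

12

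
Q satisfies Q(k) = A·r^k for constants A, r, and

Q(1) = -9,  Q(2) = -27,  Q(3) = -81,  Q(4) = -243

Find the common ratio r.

3

Consecutive ratio: -27/(-9) = 3, and -81/(-27) = 3, so r = 3.
Then A·3^1 = -9 gives A = -3, and Q(k) = -3·3^k.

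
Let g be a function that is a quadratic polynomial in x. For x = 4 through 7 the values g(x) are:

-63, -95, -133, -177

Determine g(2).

Write g(x) = ax² + bx + c; the 4 given values yield a linear system in the 3 coefficients.
Solving, g(x) = -3x² - 5x + 5.
Then g(2) = -17.

-17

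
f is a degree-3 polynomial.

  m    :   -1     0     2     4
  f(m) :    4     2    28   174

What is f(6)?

536

Write f(m) = am³ + bm² + cm + d; the 4 given values yield a linear system in the 4 coefficients.
Solving, f(m) = 2m³ + 3m² - m + 2.
Then f(6) = 536.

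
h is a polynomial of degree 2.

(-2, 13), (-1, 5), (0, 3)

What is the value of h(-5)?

73

Write h(k) = ak² + bk + c; the 3 given values yield a linear system in the 3 coefficients.
Solving, h(k) = 3k² + k + 3.
Then h(-5) = 73.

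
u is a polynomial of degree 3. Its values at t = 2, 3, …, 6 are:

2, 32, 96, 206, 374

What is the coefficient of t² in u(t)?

-1

First differences: 30, 64, 110, 168. Second differences: 34, 46, 58. Third differences: 12, 12.
Level-3 differences are constant, so u has degree 3.
Fitting a degree-3 polynomial gives u(t) = 2t³ - t² - 3t - 4.
The coefficient of t² is -1.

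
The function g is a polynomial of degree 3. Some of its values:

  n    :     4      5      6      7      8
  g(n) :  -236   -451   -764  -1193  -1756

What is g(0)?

Write g(n) = an³ + bn² + cn + d; the 5 given values yield a linear system in the 4 coefficients.
Solving, g(n) = -3n³ - 4n² + 4n + 4.
The constant term is g(0) = 4.

4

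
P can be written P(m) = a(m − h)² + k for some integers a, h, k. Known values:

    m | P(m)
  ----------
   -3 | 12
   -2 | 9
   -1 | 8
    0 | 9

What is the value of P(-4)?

First differences -3, -1, 1; second difference 2 = 2a, so a = 1.
Expanding, the m-coefficient is −2ah = -2h; matching it to the data gives h = -1, and then k = 8.
So P(m) = 1(m + 1)² + 8.
P(-4) = 1·(-3)² + 8 = 17.

17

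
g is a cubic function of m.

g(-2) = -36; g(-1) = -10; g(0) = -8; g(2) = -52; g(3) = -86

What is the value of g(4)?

-120

Write g(m) = am³ + bm² + cm + d; the 5 given values yield a linear system in the 4 coefficients.
Solving, g(m) = m³ - 9m² - 8m - 8.
Then g(4) = -120.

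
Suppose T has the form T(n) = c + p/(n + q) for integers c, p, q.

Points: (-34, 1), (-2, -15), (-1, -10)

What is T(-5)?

(T(n) − c)(n + q) = p for each data point; the three points give a linear system in c and q, then p follows.
Solving: c = 0, q = 4, p = -30, so T(n) = -30/(n + 4).
Then T(-5) = 0 − 30/(-1) = 30.

30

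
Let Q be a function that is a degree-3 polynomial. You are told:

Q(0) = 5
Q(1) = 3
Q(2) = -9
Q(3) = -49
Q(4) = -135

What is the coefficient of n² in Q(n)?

First differences: -2, -12, -40, -86. Second differences: -10, -28, -46. Third differences: -18, -18.
Level-3 differences are constant, so Q has degree 3.
Fitting a degree-3 polynomial gives Q(n) = -3n³ + 4n² - 3n + 5.
The coefficient of n² is 4.

4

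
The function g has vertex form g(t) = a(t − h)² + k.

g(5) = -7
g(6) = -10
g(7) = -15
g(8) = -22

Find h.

4

First differences -3, -5, -7; second difference -2 = 2a, so a = -1.
Expanding, the t-coefficient is −2ah = 2h; matching it to the data gives h = 4, and then k = -6.
So g(t) = -1(t − 4)² − 6.
Hence h = 4.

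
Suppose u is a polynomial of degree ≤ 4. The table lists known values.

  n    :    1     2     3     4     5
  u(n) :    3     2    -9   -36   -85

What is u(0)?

First differences: -1, -11, -27, -49. Second differences: -10, -16, -22. Third differences: -6, -6.
Level-3 differences are constant, so u has degree 3.
Fitting a degree-3 polynomial gives u(n) = -n³ + n² + 3n.
The constant term is u(0) = 0.

0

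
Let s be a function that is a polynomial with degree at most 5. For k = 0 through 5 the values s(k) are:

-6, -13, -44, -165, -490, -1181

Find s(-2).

-40

First differences: -7, -31, -121, -325, -691. Second differences: -24, -90, -204, -366. Third differences: -66, -114, -162. Fourth differences: -48, -48.
Level-4 differences are constant, so s has degree 4.
Fitting a degree-4 polynomial gives s(k) = -2k^4 + k³ - k² - 5k - 6.
Then s(-2) = -40.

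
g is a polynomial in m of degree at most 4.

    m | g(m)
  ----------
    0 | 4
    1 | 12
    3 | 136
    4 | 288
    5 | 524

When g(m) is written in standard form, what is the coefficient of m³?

3

Write g(m) = am^4 + bm³ + cm² + dm + e; the 5 given values yield a linear system in the 5 coefficients.
Solving, the leading coefficient vanishes, and g(m) = 3m³ + 6m² - m + 4.
The coefficient of m³ is 3.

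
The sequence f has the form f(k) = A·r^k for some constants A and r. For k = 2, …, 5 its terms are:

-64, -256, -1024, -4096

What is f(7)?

-65536

Consecutive ratio: -256/(-64) = 4, and -1024/(-256) = 4, so r = 4.
Then A·4^2 = -64 gives A = -4, and f(k) = -4·4^k.
f(7) = -4·4^7 = -65536.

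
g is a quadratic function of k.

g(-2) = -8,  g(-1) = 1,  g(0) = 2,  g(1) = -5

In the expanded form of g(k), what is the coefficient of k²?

-4

First differences: 9, 1, -7. Second differences: -8, -8.
Level-2 differences are constant, so g has degree 2.
Fitting a degree-2 polynomial gives g(k) = -4k² - 3k + 2.
The coefficient of k² is -4.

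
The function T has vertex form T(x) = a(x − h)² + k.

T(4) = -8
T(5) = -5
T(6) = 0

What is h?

3

First differences 3, 5; second difference 2 = 2a, so a = 1.
Expanding, the x-coefficient is −2ah = -2h; matching it to the data gives h = 3, and then k = -9.
So T(x) = 1(x − 3)² − 9.
Hence h = 3.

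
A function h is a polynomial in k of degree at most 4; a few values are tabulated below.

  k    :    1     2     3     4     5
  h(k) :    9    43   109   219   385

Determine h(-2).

-21

First differences: 34, 66, 110, 166. Second differences: 32, 44, 56. Third differences: 12, 12.
Level-3 differences are constant, so h has degree 3.
Fitting a degree-3 polynomial gives h(k) = 2k³ + 4k² + 8k - 5.
Then h(-2) = -21.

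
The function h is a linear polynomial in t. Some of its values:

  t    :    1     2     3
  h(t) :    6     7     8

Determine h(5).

First differences: 1, 1.
Level-1 differences are constant, so h has degree 1.
Fitting a degree-1 polynomial gives h(t) = t + 5.
Then h(5) = 10.

10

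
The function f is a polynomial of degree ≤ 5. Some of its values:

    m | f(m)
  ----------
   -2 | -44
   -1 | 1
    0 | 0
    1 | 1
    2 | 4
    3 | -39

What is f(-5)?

-1655

Write f(m) = am^5 + bm^4 + cm³ + dm² + em + p; the 6 given values yield a linear system in the 6 coefficients.
Solving, the leading coefficient vanishes, and f(m) = -2m^4 + 4m³ + 3m² - 4m.
Then f(-5) = -1655.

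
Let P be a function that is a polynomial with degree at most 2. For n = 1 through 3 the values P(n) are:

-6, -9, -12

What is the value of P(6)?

Write P(n) = an² + bn + c; the 3 given values yield a linear system in the 3 coefficients.
Solving, the leading coefficient vanishes, and P(n) = -3n - 3.
Then P(6) = -21.

-21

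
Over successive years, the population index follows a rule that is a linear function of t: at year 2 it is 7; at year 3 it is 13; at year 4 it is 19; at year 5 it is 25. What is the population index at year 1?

1

Write the value at t as s(t).
First differences: 6, 6, 6.
Level-1 differences are constant, so s has degree 1.
Fitting a degree-1 polynomial gives s(t) = 6t - 5.
Then s(1) = 1.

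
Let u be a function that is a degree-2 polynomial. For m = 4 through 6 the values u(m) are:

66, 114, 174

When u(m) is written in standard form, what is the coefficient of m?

Write u(m) = am² + bm + c; the 3 given values yield a linear system in the 3 coefficients.
Solving, u(m) = 6m² - 6m - 6.
The coefficient of m is -6.

-6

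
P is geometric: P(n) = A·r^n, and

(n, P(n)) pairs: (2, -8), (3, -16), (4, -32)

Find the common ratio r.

2

Consecutive ratio: -16/(-8) = 2, and -32/(-16) = 2, so r = 2.
Then A·2^2 = -8 gives A = -2, and P(n) = -2·2^n.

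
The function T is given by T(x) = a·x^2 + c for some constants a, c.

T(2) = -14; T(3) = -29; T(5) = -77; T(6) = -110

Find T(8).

From T(2) = -14 and T(3) = -29: 4a + c = -14 and 9a + c = -29.
Subtracting: 5a = -15, so a = -3; then c = -14 − (-3)·4 = -2.
So T(x) = -3x² − 2, and T(8) = -194.

-194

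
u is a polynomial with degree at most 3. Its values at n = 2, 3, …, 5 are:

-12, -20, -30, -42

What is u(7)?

-72

First differences: -8, -10, -12. Second differences: -2, -2.
Level-2 differences are constant, so u has degree 2.
Fitting a degree-2 polynomial gives u(n) = -n² - 3n - 2.
Then u(7) = -72.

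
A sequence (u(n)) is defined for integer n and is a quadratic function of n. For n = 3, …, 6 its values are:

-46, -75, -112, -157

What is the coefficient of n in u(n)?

First differences: -29, -37, -45. Second differences: -8, -8.
Level-2 differences are constant, so u has degree 2.
Fitting a degree-2 polynomial gives u(n) = -4n² - n - 7.
The coefficient of n is -1.

-1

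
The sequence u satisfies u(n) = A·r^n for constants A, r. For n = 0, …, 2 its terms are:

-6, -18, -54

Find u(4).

-486

Consecutive ratio: -18/(-6) = 3, and -54/(-18) = 3, so r = 3.
Then A·3^0 = -6 gives A = -6, and u(n) = -6·3^n.
u(4) = -6·3^4 = -486.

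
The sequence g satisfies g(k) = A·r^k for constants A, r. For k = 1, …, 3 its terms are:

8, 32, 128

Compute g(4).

512

Consecutive ratio: 32/8 = 4, and 128/32 = 4, so r = 4.
Then A·4^1 = 8 gives A = 2, and g(k) = 2·4^k.
g(4) = 2·4^4 = 512.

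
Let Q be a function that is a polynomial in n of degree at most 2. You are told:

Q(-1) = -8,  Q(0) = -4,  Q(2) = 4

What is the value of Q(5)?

Write Q(n) = an² + bn + c; the 3 given values yield a linear system in the 3 coefficients.
Solving, the leading coefficient vanishes, and Q(n) = 4n - 4.
Then Q(5) = 16.

16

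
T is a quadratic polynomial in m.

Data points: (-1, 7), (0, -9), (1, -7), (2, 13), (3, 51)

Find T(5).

First differences: -16, 2, 20, 38. Second differences: 18, 18, 18.
Level-2 differences are constant, so T has degree 2.
Fitting a degree-2 polynomial gives T(m) = 9m² - 7m - 9.
Then T(5) = 181.

181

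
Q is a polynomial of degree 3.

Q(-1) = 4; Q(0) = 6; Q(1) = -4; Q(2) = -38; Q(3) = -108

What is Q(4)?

-226

Write Q(k) = ak³ + bk² + ck + d; the 5 given values yield a linear system in the 4 coefficients.
Solving, Q(k) = -2k³ - 6k² - 2k + 6.
Then Q(4) = -226.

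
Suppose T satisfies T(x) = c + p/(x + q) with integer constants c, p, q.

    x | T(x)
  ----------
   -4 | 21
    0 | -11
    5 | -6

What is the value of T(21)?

-4

(T(x) − c)(x + q) = p for each data point; the three points give a linear system in c and q, then p follows.
Solving: c = -3, q = 3, p = -24, so T(x) = -3 − 24/(x + 3).
Then T(21) = -3 − 24/24 = -4.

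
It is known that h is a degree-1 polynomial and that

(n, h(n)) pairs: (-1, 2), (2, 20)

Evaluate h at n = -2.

-4

Write h(n) = an + b; the 2 given values yield a linear system in the 2 coefficients.
Solving, h(n) = 6n + 8.
Then h(-2) = -4.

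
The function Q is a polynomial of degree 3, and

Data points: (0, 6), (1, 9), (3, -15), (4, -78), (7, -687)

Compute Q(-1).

Write Q(k) = ak³ + bk² + ck + d; the 5 given values yield a linear system in the 4 coefficients.
Solving, Q(k) = -3k³ + 7k² - k + 6.
Then Q(-1) = 17.

17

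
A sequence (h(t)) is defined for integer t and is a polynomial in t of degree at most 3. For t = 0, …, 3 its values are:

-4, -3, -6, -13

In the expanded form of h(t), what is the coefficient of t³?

First differences: 1, -3, -7. Second differences: -4, -4.
Level-2 differences are constant, so h has degree 2.
Fitting a degree-2 polynomial gives h(t) = -2t² + 3t - 4.
The coefficient of t³ is 0.

0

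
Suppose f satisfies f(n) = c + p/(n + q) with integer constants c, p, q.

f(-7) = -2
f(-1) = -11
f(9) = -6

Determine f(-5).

(f(n) − c)(n + q) = p for each data point; the three points give a linear system in c and q, then p follows.
Solving: c = -5, q = 3, p = -12, so f(n) = -5 − 12/(n + 3).
Then f(-5) = -5 − 12/(-2) = 1.

1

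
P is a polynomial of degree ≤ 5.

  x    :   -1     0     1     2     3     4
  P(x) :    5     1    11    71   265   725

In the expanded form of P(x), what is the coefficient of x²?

5

First differences: -4, 10, 60, 194, 460. Second differences: 14, 50, 134, 266. Third differences: 36, 84, 132. Fourth differences: 48, 48.
Level-4 differences are constant, so P has degree 4.
Fitting a degree-4 polynomial gives P(x) = 2x^4 + 2x³ + 5x² + x + 1.
The coefficient of x² is 5.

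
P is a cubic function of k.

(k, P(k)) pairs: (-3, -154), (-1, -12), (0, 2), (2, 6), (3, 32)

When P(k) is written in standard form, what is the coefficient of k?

4

Write P(k) = ak³ + bk² + ck + d; the 5 given values yield a linear system in the 4 coefficients.
Solving, P(k) = 3k³ - 7k² + 4k + 2.
The coefficient of k is 4.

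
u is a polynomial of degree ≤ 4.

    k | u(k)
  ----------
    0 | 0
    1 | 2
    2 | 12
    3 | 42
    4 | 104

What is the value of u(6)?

First differences: 2, 10, 30, 62. Second differences: 8, 20, 32. Third differences: 12, 12.
Level-3 differences are constant, so u has degree 3.
Fitting a degree-3 polynomial gives u(k) = 2k³ - 2k² + 2k.
Then u(6) = 372.

372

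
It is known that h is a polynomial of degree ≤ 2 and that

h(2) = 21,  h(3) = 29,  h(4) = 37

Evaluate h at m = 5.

Write h(m) = am² + bm + c; the 3 given values yield a linear system in the 3 coefficients.
Solving, the leading coefficient vanishes, and h(m) = 8m + 5.
Then h(5) = 45.

45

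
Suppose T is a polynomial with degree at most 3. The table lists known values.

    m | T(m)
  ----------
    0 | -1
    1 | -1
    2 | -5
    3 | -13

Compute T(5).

Write T(m) = am³ + bm² + cm + d; the 4 given values yield a linear system in the 4 coefficients.
Solving, the leading coefficient vanishes, and T(m) = -2m² + 2m - 1.
Then T(5) = -41.

-41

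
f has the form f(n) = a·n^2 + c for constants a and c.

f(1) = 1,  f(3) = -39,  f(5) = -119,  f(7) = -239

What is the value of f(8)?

From f(1) = 1 and f(3) = -39: 1a + c = 1 and 9a + c = -39.
Subtracting: 8a = -40, so a = -5; then c = 1 − (-5)·1 = 6.
So f(n) = -5n² + 6, and f(8) = -314.

-314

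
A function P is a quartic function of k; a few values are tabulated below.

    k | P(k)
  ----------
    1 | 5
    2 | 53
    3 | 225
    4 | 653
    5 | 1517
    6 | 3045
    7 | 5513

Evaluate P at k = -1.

First differences: 48, 172, 428, 864, 1528, 2468. Second differences: 124, 256, 436, 664, 940. Third differences: 132, 180, 228, 276. Fourth differences: 48, 48, 48.
Level-4 differences are constant, so P has degree 4.
Fitting a degree-4 polynomial gives P(k) = 2k^4 + 2k³ + 4k - 3.
Then P(-1) = -7.

-7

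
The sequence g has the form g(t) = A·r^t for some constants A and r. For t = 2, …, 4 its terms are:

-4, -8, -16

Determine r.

2

Consecutive ratio: -8/(-4) = 2, and -16/(-8) = 2, so r = 2.
Then A·2^2 = -4 gives A = -1, and g(t) = -1·2^t.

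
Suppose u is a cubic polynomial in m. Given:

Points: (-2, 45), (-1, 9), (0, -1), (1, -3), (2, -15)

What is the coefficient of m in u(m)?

First differences: -36, -10, -2, -12. Second differences: 26, 8, -10. Third differences: -18, -18.
Level-3 differences are constant, so u has degree 3.
Fitting a degree-3 polynomial gives u(m) = -3m³ + 4m² - 3m - 1.
The coefficient of m is -3.

-3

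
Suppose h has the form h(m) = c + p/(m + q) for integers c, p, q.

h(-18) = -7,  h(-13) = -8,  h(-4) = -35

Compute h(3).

0

(h(m) − c)(m + q) = p for each data point; the three points give a linear system in c and q, then p follows.
Solving: c = -5, q = 3, p = 30, so h(m) = -5 + 30/(m + 3).
Then h(3) = -5 + 30/6 = 0.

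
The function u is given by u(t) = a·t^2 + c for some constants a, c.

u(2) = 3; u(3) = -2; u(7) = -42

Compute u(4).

From u(2) = 3 and u(3) = -2: 4a + c = 3 and 9a + c = -2.
Subtracting: 5a = -5, so a = -1; then c = 3 − (-1)·4 = 7.
So u(t) = -1t² + 7, and u(4) = -9.

-9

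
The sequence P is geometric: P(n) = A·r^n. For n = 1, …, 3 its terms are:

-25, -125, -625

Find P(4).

Consecutive ratio: -125/(-25) = 5, and -625/(-125) = 5, so r = 5.
Then A·5^1 = -25 gives A = -5, and P(n) = -5·5^n.
P(4) = -5·5^4 = -3125.

-3125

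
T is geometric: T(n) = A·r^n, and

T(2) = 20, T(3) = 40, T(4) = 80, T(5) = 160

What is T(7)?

Consecutive ratio: 40/20 = 2, and 80/40 = 2, so r = 2.
Then A·2^2 = 20 gives A = 5, and T(n) = 5·2^n.
T(7) = 5·2^7 = 640.

640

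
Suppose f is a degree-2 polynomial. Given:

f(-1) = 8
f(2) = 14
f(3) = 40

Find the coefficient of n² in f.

Write f(n) = an² + bn + c; the 3 given values yield a linear system in the 3 coefficients.
Solving, f(n) = 6n² - 4n - 2.
The coefficient of n² is 6.

6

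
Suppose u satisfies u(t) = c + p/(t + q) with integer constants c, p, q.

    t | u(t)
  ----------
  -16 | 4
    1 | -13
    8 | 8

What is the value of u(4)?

14

(u(t) − c)(t + q) = p for each data point; the three points give a linear system in c and q, then p follows.
Solving: c = 5, q = -2, p = 18, so u(t) = 5 + 18/(t − 2).
Then u(4) = 5 + 18/2 = 14.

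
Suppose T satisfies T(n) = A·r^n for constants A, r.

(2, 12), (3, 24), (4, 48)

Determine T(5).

Consecutive ratio: 24/12 = 2, and 48/24 = 2, so r = 2.
Then A·2^2 = 12 gives A = 3, and T(n) = 3·2^n.
T(5) = 3·2^5 = 96.

96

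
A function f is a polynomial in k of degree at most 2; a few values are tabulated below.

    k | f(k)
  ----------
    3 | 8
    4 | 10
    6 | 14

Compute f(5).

Write f(k) = ak² + bk + c; the 3 given values yield a linear system in the 3 coefficients.
Solving, the leading coefficient vanishes, and f(k) = 2k + 2.
Then f(5) = 12.

12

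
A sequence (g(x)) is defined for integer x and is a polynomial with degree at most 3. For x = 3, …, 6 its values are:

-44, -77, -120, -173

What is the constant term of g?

Write g(x) = ax³ + bx² + cx + d; the 4 given values yield a linear system in the 4 coefficients.
Solving, the leading coefficient vanishes, and g(x) = -5x² + 2x - 5.
The constant term is g(0) = -5.

-5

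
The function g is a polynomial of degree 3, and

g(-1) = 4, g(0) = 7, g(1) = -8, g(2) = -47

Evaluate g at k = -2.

-11

Write g(k) = ak³ + bk² + ck + d; the 4 given values yield a linear system in the 4 coefficients.
Solving, g(k) = -k³ - 9k² - 5k + 7.
Then g(-2) = -11.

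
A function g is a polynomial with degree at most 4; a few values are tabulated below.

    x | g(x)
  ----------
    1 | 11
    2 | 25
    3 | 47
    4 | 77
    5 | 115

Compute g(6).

161

First differences: 14, 22, 30, 38. Second differences: 8, 8, 8.
Level-2 differences are constant, so g has degree 2.
Fitting a degree-2 polynomial gives g(x) = 4x² + 2x + 5.
Then g(6) = 161.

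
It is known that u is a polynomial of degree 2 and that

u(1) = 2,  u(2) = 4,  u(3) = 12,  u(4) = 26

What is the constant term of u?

6

First differences: 2, 8, 14. Second differences: 6, 6.
Level-2 differences are constant, so u has degree 2.
Fitting a degree-2 polynomial gives u(t) = 3t² - 7t + 6.
The constant term is u(0) = 6.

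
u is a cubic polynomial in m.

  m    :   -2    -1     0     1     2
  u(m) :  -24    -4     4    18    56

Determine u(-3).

-74

First differences: 20, 8, 14, 38. Second differences: -12, 6, 24. Third differences: 18, 18.
Level-3 differences are constant, so u has degree 3.
Fitting a degree-3 polynomial gives u(m) = 3m³ + 3m² + 8m + 4.
Then u(-3) = -74.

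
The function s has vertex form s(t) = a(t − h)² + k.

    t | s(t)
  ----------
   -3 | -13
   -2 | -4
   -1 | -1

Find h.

First differences 9, 3; second difference -6 = 2a, so a = -3.
Expanding, the t-coefficient is −2ah = 6h; matching it to the data gives h = -1, and then k = -1.
So s(t) = -3(t + 1)² − 1.
Hence h = -1.

-1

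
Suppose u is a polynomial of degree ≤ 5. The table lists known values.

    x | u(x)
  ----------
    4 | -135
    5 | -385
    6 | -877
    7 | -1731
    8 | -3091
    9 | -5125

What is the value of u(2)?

-1

First differences: -250, -492, -854, -1360, -2034. Second differences: -242, -362, -506, -674. Third differences: -120, -144, -168. Fourth differences: -24, -24.
Level-4 differences are constant, so u has degree 4.
Fitting a degree-4 polynomial gives u(x) = -x^4 + 2x³ - 3x + 5.
Then u(2) = -1.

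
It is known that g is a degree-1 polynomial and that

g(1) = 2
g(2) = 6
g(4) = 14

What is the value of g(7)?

Write g(t) = at + b; the 3 given values yield a linear system in the 2 coefficients.
Solving, g(t) = 4t - 2.
Then g(7) = 26.

26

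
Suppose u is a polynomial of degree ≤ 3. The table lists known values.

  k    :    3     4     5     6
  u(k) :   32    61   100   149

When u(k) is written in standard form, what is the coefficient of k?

-6

First differences: 29, 39, 49. Second differences: 10, 10.
Level-2 differences are constant, so u has degree 2.
Fitting a degree-2 polynomial gives u(k) = 5k² - 6k + 5.
The coefficient of k is -6.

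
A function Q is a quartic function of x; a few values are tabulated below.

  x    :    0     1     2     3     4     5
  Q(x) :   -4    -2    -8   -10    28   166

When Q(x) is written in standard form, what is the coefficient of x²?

First differences: 2, -6, -2, 38, 138. Second differences: -8, 4, 40, 100. Third differences: 12, 36, 60. Fourth differences: 24, 24.
Level-4 differences are constant, so Q has degree 4.
Fitting a degree-4 polynomial gives Q(x) = x^4 - 4x³ + x² + 4x - 4.
The coefficient of x² is 1.

1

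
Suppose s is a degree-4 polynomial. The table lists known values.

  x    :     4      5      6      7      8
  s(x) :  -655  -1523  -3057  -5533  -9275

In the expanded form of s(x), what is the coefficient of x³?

-2

Write s(x) = ax^4 + bx³ + cx² + dx + e; the 5 given values yield a linear system in the 5 coefficients.
Solving, s(x) = -2x^4 - 2x³ - x² + x - 3.
The coefficient of x³ is -2.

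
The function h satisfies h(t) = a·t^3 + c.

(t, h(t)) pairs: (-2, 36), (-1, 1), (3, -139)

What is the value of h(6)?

-1084

From h(-2) = 36 and h(-1) = 1: -8a + c = 36 and -1a + c = 1.
Subtracting: 7a = -35, so a = -5; then c = 36 − (-5)·(-8) = -4.
So h(t) = -5t³ − 4, and h(6) = -1084.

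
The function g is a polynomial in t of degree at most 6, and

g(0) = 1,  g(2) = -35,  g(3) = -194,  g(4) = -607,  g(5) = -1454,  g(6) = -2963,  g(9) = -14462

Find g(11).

Write g(t) = at^6 + bt^5 + ct^4 + dt³ + et² + pt + q; the 7 given values yield a linear system in the 7 coefficients.
Solving, the top 2 coefficients vanish, and g(t) = -2t^4 - 2t³ + t² + 4t + 1.
Then g(11) = -31778.

-31778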